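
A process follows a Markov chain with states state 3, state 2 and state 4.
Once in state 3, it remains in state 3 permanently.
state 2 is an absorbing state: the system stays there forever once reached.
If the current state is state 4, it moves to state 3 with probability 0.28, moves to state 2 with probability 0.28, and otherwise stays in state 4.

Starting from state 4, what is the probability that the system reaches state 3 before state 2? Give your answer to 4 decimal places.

0.5000

Let h(s) be the probability of absorption at state 3 starting from transient state s. Then h(state 3) = 1 and h(state 2) = 0. By first-step analysis:
h(state 4) = 0.28·1 + 0.28·0 + 0.44·h(state 4)
Solving: h(state 4) = 0.5000.
Starting from state 4, the probability is 0.5000.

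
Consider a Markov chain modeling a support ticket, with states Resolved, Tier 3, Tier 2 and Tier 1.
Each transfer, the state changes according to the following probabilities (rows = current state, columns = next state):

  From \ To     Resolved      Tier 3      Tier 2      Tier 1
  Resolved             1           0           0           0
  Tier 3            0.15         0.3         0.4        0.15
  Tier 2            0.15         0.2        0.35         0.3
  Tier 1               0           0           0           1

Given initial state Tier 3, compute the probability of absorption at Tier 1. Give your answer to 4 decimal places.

Let h(s) be the probability of absorption at Tier 1 starting from transient state s. Then h(Tier 1) = 1 and h(Resolved) = 0. By first-step analysis:
h(Tier 3) = 0.15·0 + 0.3·h(Tier 3) + 0.4·h(Tier 2) + 0.15·1
h(Tier 2) = 0.15·0 + 0.2·h(Tier 3) + 0.35·h(Tier 2) + 0.3·1
Solving: h(Tier 3) = 0.5800, h(Tier 2) = 0.6400.
Starting from Tier 3, the probability is 0.5800.

0.5800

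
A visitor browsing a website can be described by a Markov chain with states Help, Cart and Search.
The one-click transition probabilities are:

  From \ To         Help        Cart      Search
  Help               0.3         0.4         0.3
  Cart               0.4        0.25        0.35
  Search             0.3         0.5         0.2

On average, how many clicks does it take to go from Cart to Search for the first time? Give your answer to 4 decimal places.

3.0137

Let t(s) be the expected number of clicks to first reach Search from state s, with t(Search) = 0. Conditioning on the first click:
t(Help) = 1 + 0.3·t(Help) + 0.4·t(Cart)
t(Cart) = 1 + 0.4·t(Help) + 0.25·t(Cart)
Solving: t(Help) = 3.1507, t(Cart) = 3.0137.
Expected clicks from Cart to Search: 3.0137.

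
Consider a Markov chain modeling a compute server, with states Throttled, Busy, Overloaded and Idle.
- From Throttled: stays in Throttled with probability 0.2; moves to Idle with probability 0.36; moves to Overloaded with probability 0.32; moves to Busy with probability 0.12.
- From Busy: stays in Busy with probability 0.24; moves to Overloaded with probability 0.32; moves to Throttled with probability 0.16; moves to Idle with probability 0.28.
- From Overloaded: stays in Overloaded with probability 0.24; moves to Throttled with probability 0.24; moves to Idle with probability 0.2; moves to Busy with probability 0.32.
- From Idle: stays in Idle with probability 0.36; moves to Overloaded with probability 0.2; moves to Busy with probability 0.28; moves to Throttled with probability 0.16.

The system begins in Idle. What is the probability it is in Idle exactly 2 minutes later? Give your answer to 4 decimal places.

Propagate the distribution vector 2 minutes from Idle.
After 0 minutes: (0.0000, 0.0000, 0.0000, 1.0000)
After 1 minute: (0.1600, 0.2800, 0.2000, 0.3600)
After 2 minutes: (0.1824, 0.2512, 0.2608, 0.3056)
P(in Idle after 2 minutes) = 0.3056

0.3056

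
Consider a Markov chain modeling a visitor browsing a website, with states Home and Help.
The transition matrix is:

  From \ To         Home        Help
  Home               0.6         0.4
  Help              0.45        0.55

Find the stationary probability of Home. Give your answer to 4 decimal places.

0.5294

Let the stationary distribution be π with π = πP and π_1 + π_2 = 1.
π_1 = 0.6·π_1 + 0.45·π_2
Solving with the normalization constraint gives π = (0.5294, 0.4706).
So the stationary probability of Home is 0.5294.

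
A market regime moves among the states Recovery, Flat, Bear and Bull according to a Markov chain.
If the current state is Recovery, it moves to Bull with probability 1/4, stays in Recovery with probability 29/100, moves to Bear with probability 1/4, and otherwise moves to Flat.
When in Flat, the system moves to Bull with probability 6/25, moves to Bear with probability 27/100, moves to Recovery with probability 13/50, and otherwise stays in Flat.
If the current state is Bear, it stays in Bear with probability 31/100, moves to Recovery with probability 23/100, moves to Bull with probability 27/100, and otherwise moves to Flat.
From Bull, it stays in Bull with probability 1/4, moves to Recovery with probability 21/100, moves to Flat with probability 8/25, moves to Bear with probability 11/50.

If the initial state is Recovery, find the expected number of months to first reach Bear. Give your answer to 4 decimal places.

Let t(s) be the expected number of months to first reach Bear from state s, with t(Bear) = 0. Conditioning on the first month:
t(Recovery) = 1 + 0.29·t(Recovery) + 0.21·t(Flat) + 0.25·t(Bull)
t(Flat) = 1 + 0.26·t(Recovery) + 0.23·t(Flat) + 0.24·t(Bull)
t(Bull) = 1 + 0.21·t(Recovery) + 0.32·t(Flat) + 0.25·t(Bull)
Solving: t(Recovery) = 4.0418, t(Flat) = 3.9582, t(Bull) = 4.1539.
Expected months from Recovery to Bear: 4.0418.

4.0418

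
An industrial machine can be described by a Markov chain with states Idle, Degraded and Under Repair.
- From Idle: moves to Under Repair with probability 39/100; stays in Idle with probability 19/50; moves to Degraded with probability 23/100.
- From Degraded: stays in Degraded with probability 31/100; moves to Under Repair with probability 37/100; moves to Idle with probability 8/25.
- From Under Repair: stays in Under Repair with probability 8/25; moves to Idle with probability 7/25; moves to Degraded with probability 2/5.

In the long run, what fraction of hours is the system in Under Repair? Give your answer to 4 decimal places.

0.3586

Let the stationary distribution be π with π = πP and π_1 + π_2 + π_3 = 1.
π_1 = 0.38·π_1 + 0.32·π_2 + 0.28·π_3
π_2 = 0.23·π_1 + 0.31·π_2 + 0.4·π_3
Solving with the normalization constraint gives π = (0.3252, 0.3163, 0.3586).
So the stationary probability of Under Repair is 0.3586.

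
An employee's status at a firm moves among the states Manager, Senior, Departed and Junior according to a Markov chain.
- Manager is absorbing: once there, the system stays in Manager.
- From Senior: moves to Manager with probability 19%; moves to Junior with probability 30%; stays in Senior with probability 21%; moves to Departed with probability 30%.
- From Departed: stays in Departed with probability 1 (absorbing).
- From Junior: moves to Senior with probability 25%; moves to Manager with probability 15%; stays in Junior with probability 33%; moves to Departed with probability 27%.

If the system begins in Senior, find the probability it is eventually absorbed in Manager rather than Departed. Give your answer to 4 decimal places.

0.3793

Let h(s) be the probability of absorption at Manager starting from transient state s. Then h(Manager) = 1 and h(Departed) = 0. By first-step analysis:
h(Senior) = 0.19·1 + 0.21·h(Senior) + 0.3·0 + 0.3·h(Junior)
h(Junior) = 0.15·1 + 0.25·h(Senior) + 0.27·0 + 0.33·h(Junior)
Solving: h(Senior) = 0.3793, h(Junior) = 0.3654.
Starting from Senior, the probability is 0.3793.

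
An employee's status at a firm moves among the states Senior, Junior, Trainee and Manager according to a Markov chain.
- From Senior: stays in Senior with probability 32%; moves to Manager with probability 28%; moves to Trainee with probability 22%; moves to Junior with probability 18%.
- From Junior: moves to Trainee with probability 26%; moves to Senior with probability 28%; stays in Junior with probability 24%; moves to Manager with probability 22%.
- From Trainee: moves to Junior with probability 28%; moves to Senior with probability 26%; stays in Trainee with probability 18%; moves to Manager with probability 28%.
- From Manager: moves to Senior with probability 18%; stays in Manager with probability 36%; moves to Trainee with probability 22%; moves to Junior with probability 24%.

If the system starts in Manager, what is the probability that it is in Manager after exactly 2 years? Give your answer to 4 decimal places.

0.2944

Propagate the distribution vector 2 years from Manager.
After 0 years: (0.0000, 0.0000, 0.0000, 1.0000)
After 1 year: (0.1800, 0.2400, 0.2200, 0.3600)
After 2 years: (0.2468, 0.2380, 0.2208, 0.2944)
P(in Manager after 2 years) = 0.2944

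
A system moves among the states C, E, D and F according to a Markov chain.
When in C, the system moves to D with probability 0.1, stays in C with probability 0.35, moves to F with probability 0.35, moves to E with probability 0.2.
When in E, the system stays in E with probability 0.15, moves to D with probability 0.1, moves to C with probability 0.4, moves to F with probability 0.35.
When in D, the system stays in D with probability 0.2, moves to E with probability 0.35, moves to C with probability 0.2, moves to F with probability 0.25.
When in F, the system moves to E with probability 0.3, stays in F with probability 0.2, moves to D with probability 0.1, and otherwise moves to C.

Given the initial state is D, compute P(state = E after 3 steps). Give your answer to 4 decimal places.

Propagate the distribution vector 3 steps from D.
After 0 steps: (0.0000, 0.0000, 1.0000, 0.0000)
After 1 step: (0.2000, 0.3500, 0.2000, 0.2500)
After 2 steps: (0.3500, 0.2375, 0.1200, 0.2925)
After 3 steps: (0.3585, 0.2354, 0.1120, 0.2941)
P(in E after 3 steps) = 0.2354

0.2354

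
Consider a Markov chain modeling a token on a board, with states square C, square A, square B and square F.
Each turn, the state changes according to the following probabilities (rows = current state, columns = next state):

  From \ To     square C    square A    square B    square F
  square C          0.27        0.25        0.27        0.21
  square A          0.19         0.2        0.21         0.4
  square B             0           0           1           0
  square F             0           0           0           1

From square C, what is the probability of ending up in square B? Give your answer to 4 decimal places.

0.5005

Let h(s) be the probability of absorption at square B starting from transient state s. Then h(square B) = 1 and h(square F) = 0. By first-step analysis:
h(square C) = 0.27·h(square C) + 0.25·h(square A) + 0.27·1 + 0.21·0
h(square A) = 0.19·h(square C) + 0.2·h(square A) + 0.21·1 + 0.4·0
Solving: h(square C) = 0.5005, h(square A) = 0.3814.
Starting from square C, the probability is 0.5005.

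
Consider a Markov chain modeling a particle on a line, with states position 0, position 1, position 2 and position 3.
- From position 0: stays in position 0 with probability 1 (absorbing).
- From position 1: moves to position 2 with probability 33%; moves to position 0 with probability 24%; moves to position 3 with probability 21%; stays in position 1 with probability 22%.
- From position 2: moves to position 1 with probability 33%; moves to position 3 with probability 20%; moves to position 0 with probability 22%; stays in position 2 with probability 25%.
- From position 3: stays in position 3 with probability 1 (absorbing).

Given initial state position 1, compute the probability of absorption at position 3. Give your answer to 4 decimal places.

Let h(s) be the probability of absorption at position 3 starting from transient state s. Then h(position 3) = 1 and h(position 0) = 0. By first-step analysis:
h(position 1) = 0.24·0 + 0.22·h(position 1) + 0.33·h(position 2) + 0.21·1
h(position 2) = 0.22·0 + 0.33·h(position 1) + 0.25·h(position 2) + 0.2·1
Solving: h(position 1) = 0.4694, h(position 2) = 0.4732.
Starting from position 1, the probability is 0.4694.

0.4694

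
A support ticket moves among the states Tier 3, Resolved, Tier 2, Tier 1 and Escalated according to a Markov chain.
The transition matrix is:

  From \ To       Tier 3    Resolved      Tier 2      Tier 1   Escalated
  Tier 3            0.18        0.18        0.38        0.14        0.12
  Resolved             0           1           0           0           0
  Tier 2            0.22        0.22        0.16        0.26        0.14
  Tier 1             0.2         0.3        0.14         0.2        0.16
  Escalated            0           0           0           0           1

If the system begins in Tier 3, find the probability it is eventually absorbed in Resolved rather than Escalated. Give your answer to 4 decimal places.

0.6160

Let h(s) be the probability of absorption at Resolved starting from transient state s. Then h(Resolved) = 1 and h(Escalated) = 0. By first-step analysis:
h(Tier 3) = 0.18·h(Tier 3) + 0.18·1 + 0.38·h(Tier 2) + 0.14·h(Tier 1) + 0.12·0
h(Tier 2) = 0.22·h(Tier 3) + 0.22·1 + 0.16·h(Tier 2) + 0.26·h(Tier 1) + 0.14·0
h(Tier 1) = 0.2·h(Tier 3) + 0.3·1 + 0.14·h(Tier 2) + 0.2·h(Tier 1) + 0.16·0
Solving: h(Tier 3) = 0.6160, h(Tier 2) = 0.6206, h(Tier 1) = 0.6376.
Starting from Tier 3, the probability is 0.6160.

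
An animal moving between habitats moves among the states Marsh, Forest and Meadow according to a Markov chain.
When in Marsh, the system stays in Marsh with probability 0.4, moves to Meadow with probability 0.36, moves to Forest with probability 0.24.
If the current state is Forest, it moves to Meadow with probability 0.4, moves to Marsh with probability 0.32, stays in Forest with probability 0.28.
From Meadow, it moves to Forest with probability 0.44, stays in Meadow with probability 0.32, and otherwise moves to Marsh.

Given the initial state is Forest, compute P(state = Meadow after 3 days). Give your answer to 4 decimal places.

0.3590

Propagate the distribution vector 3 days from Forest.
After 0 days: (0.0000, 1.0000, 0.0000)
After 1 day: (0.3200, 0.2800, 0.4000)
After 2 days: (0.3136, 0.3312, 0.3552)
After 3 days: (0.3167, 0.3243, 0.3590)
P(in Meadow after 3 days) = 0.3590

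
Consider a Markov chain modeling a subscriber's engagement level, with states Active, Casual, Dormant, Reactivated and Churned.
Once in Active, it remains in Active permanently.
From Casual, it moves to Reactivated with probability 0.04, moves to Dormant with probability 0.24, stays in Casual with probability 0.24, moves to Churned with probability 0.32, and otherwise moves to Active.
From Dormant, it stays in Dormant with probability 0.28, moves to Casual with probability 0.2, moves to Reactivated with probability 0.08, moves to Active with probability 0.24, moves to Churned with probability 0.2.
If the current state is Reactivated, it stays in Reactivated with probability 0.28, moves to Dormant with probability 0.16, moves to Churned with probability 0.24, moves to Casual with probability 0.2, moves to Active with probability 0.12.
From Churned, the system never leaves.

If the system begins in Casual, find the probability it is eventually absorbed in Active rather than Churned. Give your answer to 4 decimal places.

Let h(s) be the probability of absorption at Active starting from transient state s. Then h(Active) = 1 and h(Churned) = 0. By first-step analysis:
h(Casual) = 0.16·1 + 0.24·h(Casual) + 0.24·h(Dormant) + 0.04·h(Reactivated) + 0.32·0
h(Dormant) = 0.24·1 + 0.2·h(Casual) + 0.28·h(Dormant) + 0.08·h(Reactivated) + 0.2·0
h(Reactivated) = 0.12·1 + 0.2·h(Casual) + 0.16·h(Dormant) + 0.28·h(Reactivated) + 0.24·0
Solving: h(Casual) = 0.3827, h(Dormant) = 0.4819, h(Reactivated) = 0.3801.
Starting from Casual, the probability is 0.3827.

0.3827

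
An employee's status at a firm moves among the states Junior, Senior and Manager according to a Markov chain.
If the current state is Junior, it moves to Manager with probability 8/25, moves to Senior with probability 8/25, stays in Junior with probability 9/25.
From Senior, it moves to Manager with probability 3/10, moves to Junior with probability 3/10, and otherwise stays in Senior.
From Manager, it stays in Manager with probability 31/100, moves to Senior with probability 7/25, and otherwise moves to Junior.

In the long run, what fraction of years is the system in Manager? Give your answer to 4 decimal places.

0.3102

Let the stationary distribution be π with π = πP and π_1 + π_2 + π_3 = 1.
π_1 = 0.36·π_1 + 0.3·π_2 + 0.41·π_3
π_2 = 0.32·π_1 + 0.4·π_2 + 0.28·π_3
Solving with the normalization constraint gives π = (0.3555, 0.3343, 0.3102).
So the stationary probability of Manager is 0.3102.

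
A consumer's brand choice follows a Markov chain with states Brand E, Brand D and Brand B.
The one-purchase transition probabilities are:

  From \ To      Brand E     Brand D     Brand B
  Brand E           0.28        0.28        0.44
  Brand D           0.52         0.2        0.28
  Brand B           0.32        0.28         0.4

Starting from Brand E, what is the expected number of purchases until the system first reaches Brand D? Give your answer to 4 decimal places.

3.5714

Let t(s) be the expected number of purchases to first reach Brand D from state s, with t(Brand D) = 0. Conditioning on the first purchase:
t(Brand E) = 1 + 0.28·t(Brand E) + 0.44·t(Brand B)
t(Brand B) = 1 + 0.32·t(Brand E) + 0.4·t(Brand B)
Solving: t(Brand E) = 3.5714, t(Brand B) = 3.5714.
Expected purchases from Brand E to Brand D: 3.5714.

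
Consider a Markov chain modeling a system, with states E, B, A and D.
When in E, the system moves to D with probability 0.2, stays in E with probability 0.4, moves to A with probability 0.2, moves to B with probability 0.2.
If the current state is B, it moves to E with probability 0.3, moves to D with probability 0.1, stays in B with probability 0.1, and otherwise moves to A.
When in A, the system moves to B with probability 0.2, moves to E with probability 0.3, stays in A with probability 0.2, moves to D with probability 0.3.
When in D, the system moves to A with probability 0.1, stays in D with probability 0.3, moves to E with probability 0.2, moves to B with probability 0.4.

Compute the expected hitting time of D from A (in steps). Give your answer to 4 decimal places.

4.3421

Let t(s) be the expected number of steps to first reach D from state s, with t(D) = 0. Conditioning on the first step:
t(E) = 1 + 0.4·t(E) + 0.2·t(B) + 0.2·t(A)
t(B) = 1 + 0.3·t(E) + 0.1·t(B) + 0.5·t(A)
t(A) = 1 + 0.3·t(E) + 0.2·t(B) + 0.2·t(A)
Solving: t(E) = 4.8246, t(B) = 5.1316, t(A) = 4.3421.
Expected steps from A to D: 4.3421.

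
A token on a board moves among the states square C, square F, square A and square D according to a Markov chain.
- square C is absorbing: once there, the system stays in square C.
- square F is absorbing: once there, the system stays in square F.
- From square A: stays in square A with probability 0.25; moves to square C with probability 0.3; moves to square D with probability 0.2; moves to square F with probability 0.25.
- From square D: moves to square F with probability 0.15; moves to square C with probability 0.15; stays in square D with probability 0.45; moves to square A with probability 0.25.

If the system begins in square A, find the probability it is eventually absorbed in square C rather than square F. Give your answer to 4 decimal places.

0.5379

Let h(s) be the probability of absorption at square C starting from transient state s. Then h(square C) = 1 and h(square F) = 0. By first-step analysis:
h(square A) = 0.3·1 + 0.25·0 + 0.25·h(square A) + 0.2·h(square D)
h(square D) = 0.15·1 + 0.15·0 + 0.25·h(square A) + 0.45·h(square D)
Solving: h(square A) = 0.5379, h(square D) = 0.5172.
Starting from square A, the probability is 0.5379.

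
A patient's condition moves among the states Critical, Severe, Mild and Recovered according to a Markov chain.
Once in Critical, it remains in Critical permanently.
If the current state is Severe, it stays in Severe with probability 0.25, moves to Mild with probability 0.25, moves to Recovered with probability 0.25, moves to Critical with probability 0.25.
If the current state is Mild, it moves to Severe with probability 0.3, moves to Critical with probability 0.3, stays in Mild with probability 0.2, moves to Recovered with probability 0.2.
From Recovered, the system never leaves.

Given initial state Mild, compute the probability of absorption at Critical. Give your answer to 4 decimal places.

Let h(s) be the probability of absorption at Critical starting from transient state s. Then h(Critical) = 1 and h(Recovered) = 0. By first-step analysis:
h(Severe) = 0.25·1 + 0.25·h(Severe) + 0.25·h(Mild) + 0.25·0
h(Mild) = 0.3·1 + 0.3·h(Severe) + 0.2·h(Mild) + 0.2·0
Solving: h(Severe) = 0.5238, h(Mild) = 0.5714.
Starting from Mild, the probability is 0.5714.

0.5714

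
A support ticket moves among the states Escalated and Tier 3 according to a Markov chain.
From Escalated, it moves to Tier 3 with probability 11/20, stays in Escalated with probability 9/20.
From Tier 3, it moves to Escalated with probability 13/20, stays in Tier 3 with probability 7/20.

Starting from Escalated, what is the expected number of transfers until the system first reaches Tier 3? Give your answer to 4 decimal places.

Let t(s) be the expected number of transfers to first reach Tier 3 from state s, with t(Tier 3) = 0. Conditioning on the first transfer:
t(Escalated) = 1 + 0.45·t(Escalated)
Solving: t(Escalated) = 1.8182.
Expected transfers from Escalated to Tier 3: 1.8182.

1.8182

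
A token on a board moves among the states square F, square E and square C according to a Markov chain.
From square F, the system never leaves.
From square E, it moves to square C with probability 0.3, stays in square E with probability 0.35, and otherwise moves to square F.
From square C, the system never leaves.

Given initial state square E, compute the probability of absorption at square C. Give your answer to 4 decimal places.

0.4615

Let h(s) be the probability of absorption at square C starting from transient state s. Then h(square C) = 1 and h(square F) = 0. By first-step analysis:
h(square E) = 0.35·0 + 0.35·h(square E) + 0.3·1
Solving: h(square E) = 0.4615.
Starting from square E, the probability is 0.4615.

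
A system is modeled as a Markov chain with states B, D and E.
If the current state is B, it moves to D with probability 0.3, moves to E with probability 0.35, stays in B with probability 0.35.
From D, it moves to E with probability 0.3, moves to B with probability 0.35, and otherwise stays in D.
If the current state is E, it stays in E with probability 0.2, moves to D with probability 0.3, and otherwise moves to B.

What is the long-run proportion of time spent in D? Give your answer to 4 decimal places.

Let the stationary distribution be π with π = πP and π_1 + π_2 + π_3 = 1.
π_1 = 0.35·π_1 + 0.35·π_2 + 0.5·π_3
π_2 = 0.3·π_1 + 0.35·π_2 + 0.3·π_3
Solving with the normalization constraint gives π = (0.3936, 0.3158, 0.2906).
So the stationary probability of D is 0.3158.

0.3158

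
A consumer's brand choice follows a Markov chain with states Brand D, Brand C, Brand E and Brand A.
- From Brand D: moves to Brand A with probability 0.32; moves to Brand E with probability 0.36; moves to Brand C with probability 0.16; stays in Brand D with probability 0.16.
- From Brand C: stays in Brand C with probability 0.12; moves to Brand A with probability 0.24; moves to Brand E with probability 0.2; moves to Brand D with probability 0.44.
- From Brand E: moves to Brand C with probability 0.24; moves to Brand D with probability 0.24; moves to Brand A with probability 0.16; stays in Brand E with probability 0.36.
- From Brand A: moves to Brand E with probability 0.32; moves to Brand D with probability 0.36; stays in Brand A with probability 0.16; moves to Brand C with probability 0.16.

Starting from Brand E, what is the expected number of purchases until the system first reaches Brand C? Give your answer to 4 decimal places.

Let t(s) be the expected number of purchases to first reach Brand C from state s, with t(Brand C) = 0. Conditioning on the first purchase:
t(Brand D) = 1 + 0.16·t(Brand D) + 0.36·t(Brand E) + 0.32·t(Brand A)
t(Brand E) = 1 + 0.24·t(Brand D) + 0.36·t(Brand E) + 0.16·t(Brand A)
t(Brand A) = 1 + 0.36·t(Brand D) + 0.32·t(Brand E) + 0.16·t(Brand A)
Solving: t(Brand D) = 5.3171, t(Brand E) = 4.8894, t(Brand A) = 5.3319.
Expected purchases from Brand E to Brand C: 4.8894.

4.8894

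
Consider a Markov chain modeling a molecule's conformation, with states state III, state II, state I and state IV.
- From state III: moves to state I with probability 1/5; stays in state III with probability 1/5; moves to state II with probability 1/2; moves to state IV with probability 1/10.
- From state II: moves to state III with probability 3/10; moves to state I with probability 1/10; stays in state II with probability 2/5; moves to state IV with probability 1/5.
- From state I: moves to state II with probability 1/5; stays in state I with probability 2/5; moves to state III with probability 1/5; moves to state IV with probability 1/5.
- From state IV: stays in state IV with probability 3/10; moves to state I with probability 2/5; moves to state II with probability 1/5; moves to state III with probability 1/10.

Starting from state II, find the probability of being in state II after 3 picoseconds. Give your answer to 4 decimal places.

Propagate the distribution vector 3 picoseconds from state II.
After 0 picoseconds: (0.0000, 1.0000, 0.0000, 0.0000)
After 1 picosecond: (0.3000, 0.4000, 0.1000, 0.2000)
After 2 picoseconds: (0.2200, 0.3700, 0.2200, 0.1900)
After 3 picoseconds: (0.2180, 0.3400, 0.2450, 0.1970)
P(in state II after 3 picoseconds) = 0.3400

0.3400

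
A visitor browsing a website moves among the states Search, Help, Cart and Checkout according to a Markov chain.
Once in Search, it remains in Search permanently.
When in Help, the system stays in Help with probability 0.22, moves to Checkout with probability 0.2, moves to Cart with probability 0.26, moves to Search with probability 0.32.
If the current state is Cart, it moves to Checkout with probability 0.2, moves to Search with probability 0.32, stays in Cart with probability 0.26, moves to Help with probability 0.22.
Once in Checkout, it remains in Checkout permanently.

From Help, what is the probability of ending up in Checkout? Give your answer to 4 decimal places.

0.3846

Let h(s) be the probability of absorption at Checkout starting from transient state s. Then h(Checkout) = 1 and h(Search) = 0. By first-step analysis:
h(Help) = 0.32·0 + 0.22·h(Help) + 0.26·h(Cart) + 0.2·1
h(Cart) = 0.32·0 + 0.22·h(Help) + 0.26·h(Cart) + 0.2·1
Solving: h(Help) = 0.3846, h(Cart) = 0.3846.
Starting from Help, the probability is 0.3846.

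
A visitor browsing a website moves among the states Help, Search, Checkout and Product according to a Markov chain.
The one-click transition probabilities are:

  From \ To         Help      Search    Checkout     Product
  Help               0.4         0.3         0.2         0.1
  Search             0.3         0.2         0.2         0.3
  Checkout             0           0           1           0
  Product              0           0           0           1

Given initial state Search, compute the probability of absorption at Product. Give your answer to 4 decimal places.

Let h(s) be the probability of absorption at Product starting from transient state s. Then h(Product) = 1 and h(Checkout) = 0. By first-step analysis:
h(Help) = 0.4·h(Help) + 0.3·h(Search) + 0.2·0 + 0.1·1
h(Search) = 0.3·h(Help) + 0.2·h(Search) + 0.2·0 + 0.3·1
Solving: h(Help) = 0.4359, h(Search) = 0.5385.
Starting from Search, the probability is 0.5385.

0.5385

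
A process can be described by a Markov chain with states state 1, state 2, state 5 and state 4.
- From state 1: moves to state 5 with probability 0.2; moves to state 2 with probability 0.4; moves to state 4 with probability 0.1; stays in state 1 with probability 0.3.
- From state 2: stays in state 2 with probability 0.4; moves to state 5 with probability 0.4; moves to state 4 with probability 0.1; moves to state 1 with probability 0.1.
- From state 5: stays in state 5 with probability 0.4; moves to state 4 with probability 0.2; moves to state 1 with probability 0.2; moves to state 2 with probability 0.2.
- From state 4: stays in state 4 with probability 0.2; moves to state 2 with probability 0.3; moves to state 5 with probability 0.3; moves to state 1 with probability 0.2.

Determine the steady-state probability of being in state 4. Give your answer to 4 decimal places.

Let the stationary distribution be π with π = πP and π_1 + π_2 + π_3 + π_4 = 1.
π_1 = 0.3·π_1 + 0.1·π_2 + 0.2·π_3 + 0.2·π_4
π_2 = 0.4·π_1 + 0.4·π_2 + 0.2·π_3 + 0.3·π_4
π_3 = 0.2·π_1 + 0.4·π_2 + 0.4·π_3 + 0.3·π_4
Solving with the normalization constraint gives π = (0.1872, 0.3155, 0.3476, 0.1497).
So the stationary probability of state 4 is 0.1497.

0.1497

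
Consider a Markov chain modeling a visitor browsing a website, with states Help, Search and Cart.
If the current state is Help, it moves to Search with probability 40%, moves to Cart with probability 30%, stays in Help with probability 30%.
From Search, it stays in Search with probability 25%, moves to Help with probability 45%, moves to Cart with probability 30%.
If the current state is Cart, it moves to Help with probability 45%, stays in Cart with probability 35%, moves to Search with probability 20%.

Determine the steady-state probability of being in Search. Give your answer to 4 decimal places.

Let the stationary distribution be π with π = πP and π_1 + π_2 + π_3 = 1.
π_1 = 0.3·π_1 + 0.45·π_2 + 0.45·π_3
π_2 = 0.4·π_1 + 0.25·π_2 + 0.2·π_3
Solving with the normalization constraint gives π = (0.3913, 0.2929, 0.3158).
So the stationary probability of Search is 0.2929.

0.2929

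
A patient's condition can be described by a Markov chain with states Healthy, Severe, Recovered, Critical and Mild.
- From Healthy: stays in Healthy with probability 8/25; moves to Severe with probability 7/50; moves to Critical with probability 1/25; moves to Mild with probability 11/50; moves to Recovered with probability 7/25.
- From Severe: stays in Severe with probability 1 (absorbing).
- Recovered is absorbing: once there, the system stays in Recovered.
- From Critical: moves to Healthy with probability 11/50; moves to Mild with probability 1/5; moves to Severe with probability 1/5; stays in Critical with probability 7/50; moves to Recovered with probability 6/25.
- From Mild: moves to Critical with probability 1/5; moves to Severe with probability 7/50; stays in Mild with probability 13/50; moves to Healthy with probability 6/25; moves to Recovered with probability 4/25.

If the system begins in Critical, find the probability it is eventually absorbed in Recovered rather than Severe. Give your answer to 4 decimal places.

Let h(s) be the probability of absorption at Recovered starting from transient state s. Then h(Recovered) = 1 and h(Severe) = 0. By first-step analysis:
h(Healthy) = 0.32·h(Healthy) + 0.14·0 + 0.28·1 + 0.04·h(Critical) + 0.22·h(Mild)
h(Critical) = 0.22·h(Healthy) + 0.2·0 + 0.24·1 + 0.14·h(Critical) + 0.2·h(Mild)
h(Mild) = 0.24·h(Healthy) + 0.14·0 + 0.16·1 + 0.2·h(Critical) + 0.26·h(Mild)
Solving: h(Healthy) = 0.6321, h(Critical) = 0.5749, h(Mild) = 0.5766.
Starting from Critical, the probability is 0.5749.

0.5749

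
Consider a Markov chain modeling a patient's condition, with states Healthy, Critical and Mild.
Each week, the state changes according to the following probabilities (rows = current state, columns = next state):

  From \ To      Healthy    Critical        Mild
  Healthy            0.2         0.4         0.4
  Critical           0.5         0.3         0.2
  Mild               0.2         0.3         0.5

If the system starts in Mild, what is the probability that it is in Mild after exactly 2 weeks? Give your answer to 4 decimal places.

Sum over the intermediate state after 1 week:
P = P(Mild→Healthy)·P(Healthy→Mild) + P(Mild→Critical)·P(Critical→Mild) + P(Mild→Mild)·P(Mild→Mild)
  = 0.2×0.4 + 0.3×0.2 + 0.5×0.5
  = 0.0800 + 0.0600 + 0.2500 = 0.3900

0.3900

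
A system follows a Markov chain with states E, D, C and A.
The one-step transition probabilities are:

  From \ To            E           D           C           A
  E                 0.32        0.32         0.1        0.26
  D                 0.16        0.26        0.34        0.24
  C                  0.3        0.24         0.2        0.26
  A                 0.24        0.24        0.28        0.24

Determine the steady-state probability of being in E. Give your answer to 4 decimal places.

0.2529

Let the stationary distribution be π with π = πP and π_1 + π_2 + π_3 + π_4 = 1.
π_1 = 0.32·π_1 + 0.16·π_2 + 0.3·π_3 + 0.24·π_4
π_2 = 0.32·π_1 + 0.26·π_2 + 0.24·π_3 + 0.24·π_4
π_3 = 0.1·π_1 + 0.34·π_2 + 0.2·π_3 + 0.28·π_4
Solving with the normalization constraint gives π = (0.2529, 0.2655, 0.2319, 0.2497).
So the stationary probability of E is 0.2529.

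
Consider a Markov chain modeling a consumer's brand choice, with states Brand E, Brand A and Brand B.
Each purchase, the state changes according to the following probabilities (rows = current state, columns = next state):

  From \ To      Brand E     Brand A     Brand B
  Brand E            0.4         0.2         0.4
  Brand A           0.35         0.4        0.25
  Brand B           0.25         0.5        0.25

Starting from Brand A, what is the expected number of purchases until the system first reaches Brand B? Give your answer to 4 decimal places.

3.2759

Let t(s) be the expected number of purchases to first reach Brand B from state s, with t(Brand B) = 0. Conditioning on the first purchase:
t(Brand E) = 1 + 0.4·t(Brand E) + 0.2·t(Brand A)
t(Brand A) = 1 + 0.35·t(Brand E) + 0.4·t(Brand A)
Solving: t(Brand E) = 2.7586, t(Brand A) = 3.2759.
Expected purchases from Brand A to Brand B: 3.2759.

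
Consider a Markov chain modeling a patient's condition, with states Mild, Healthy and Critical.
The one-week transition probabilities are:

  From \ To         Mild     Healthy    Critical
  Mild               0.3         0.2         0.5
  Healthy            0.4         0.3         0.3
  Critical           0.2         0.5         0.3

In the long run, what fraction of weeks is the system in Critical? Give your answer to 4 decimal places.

0.3596

Let the stationary distribution be π with π = πP and π_1 + π_2 + π_3 = 1.
π_1 = 0.3·π_1 + 0.4·π_2 + 0.2·π_3
π_2 = 0.2·π_1 + 0.3·π_2 + 0.5·π_3
Solving with the normalization constraint gives π = (0.2982, 0.3421, 0.3596).
So the stationary probability of Critical is 0.3596.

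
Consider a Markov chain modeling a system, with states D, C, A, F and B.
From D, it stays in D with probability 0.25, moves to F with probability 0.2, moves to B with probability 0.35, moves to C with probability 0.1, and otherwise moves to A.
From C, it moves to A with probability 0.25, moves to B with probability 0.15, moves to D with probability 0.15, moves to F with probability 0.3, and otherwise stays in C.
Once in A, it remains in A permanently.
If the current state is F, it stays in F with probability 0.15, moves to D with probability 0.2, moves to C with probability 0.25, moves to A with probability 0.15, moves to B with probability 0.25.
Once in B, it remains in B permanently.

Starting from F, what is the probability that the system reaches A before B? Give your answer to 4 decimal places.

Let h(s) be the probability of absorption at A starting from transient state s. Then h(A) = 1 and h(B) = 0. By first-step analysis:
h(D) = 0.25·h(D) + 0.1·h(C) + 0.1·1 + 0.2·h(F) + 0.35·0
h(C) = 0.15·h(D) + 0.15·h(C) + 0.25·1 + 0.3·h(F) + 0.15·0
h(F) = 0.2·h(D) + 0.25·h(C) + 0.15·1 + 0.15·h(F) + 0.25·0
Solving: h(D) = 0.3021, h(C) = 0.4852, h(F) = 0.3902.
Starting from F, the probability is 0.3902.

0.3902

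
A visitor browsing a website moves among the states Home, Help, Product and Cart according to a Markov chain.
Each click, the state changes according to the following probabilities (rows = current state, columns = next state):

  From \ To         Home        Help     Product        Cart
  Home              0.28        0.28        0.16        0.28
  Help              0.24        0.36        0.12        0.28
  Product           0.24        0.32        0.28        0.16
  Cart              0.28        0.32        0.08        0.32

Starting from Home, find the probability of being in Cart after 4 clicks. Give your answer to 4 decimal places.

0.2738

Propagate the distribution vector 4 clicks from Home.
After 0 clicks: (1.0000, 0.0000, 0.0000, 0.0000)
After 1 click: (0.2800, 0.2800, 0.1600, 0.2800)
After 2 clicks: (0.2624, 0.3200, 0.1456, 0.2720)
After 3 clicks: (0.2614, 0.3223, 0.1429, 0.2734)
After 4 clicks: (0.2614, 0.3224, 0.1424, 0.2738)
P(in Cart after 4 clicks) = 0.2738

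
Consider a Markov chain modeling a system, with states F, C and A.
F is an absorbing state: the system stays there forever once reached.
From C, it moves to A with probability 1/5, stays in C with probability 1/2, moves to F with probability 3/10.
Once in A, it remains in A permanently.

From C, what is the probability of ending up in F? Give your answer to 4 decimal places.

Let h(s) be the probability of absorption at F starting from transient state s. Then h(F) = 1 and h(A) = 0. By first-step analysis:
h(C) = 0.3·1 + 0.5·h(C) + 0.2·0
Solving: h(C) = 0.6000.
Starting from C, the probability is 0.6000.

0.6000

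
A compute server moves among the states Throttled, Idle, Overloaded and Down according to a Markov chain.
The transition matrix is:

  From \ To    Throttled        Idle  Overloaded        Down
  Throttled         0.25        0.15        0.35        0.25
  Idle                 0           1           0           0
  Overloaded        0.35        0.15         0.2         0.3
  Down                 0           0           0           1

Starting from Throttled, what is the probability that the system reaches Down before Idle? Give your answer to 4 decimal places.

0.6387

Let h(s) be the probability of absorption at Down starting from transient state s. Then h(Down) = 1 and h(Idle) = 0. By first-step analysis:
h(Throttled) = 0.25·h(Throttled) + 0.15·0 + 0.35·h(Overloaded) + 0.25·1
h(Overloaded) = 0.35·h(Throttled) + 0.15·0 + 0.2·h(Overloaded) + 0.3·1
Solving: h(Throttled) = 0.6387, h(Overloaded) = 0.6545.
Starting from Throttled, the probability is 0.6387.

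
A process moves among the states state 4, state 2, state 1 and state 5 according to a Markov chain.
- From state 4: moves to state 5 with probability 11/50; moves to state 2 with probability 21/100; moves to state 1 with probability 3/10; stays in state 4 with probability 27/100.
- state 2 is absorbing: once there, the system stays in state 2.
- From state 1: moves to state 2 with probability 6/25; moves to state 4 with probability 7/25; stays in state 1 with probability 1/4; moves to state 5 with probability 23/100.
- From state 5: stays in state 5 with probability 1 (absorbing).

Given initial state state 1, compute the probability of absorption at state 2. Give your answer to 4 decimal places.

Let h(s) be the probability of absorption at state 2 starting from transient state s. Then h(state 2) = 1 and h(state 5) = 0. By first-step analysis:
h(state 4) = 0.27·h(state 4) + 0.21·1 + 0.3·h(state 1) + 0.22·0
h(state 1) = 0.28·h(state 4) + 0.24·1 + 0.25·h(state 1) + 0.23·0
Solving: h(state 4) = 0.4951, h(state 1) = 0.5049.
Starting from state 1, the probability is 0.5049.

0.5049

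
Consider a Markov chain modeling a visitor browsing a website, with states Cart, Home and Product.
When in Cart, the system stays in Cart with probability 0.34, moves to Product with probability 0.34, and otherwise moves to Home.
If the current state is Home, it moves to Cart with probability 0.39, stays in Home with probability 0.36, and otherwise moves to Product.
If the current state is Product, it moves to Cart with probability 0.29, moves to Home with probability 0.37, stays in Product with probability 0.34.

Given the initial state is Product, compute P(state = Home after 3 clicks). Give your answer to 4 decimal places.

Propagate the distribution vector 3 clicks from Product.
After 0 clicks: (0.0000, 0.0000, 1.0000)
After 1 click: (0.2900, 0.3700, 0.3400)
After 2 clicks: (0.3415, 0.3518, 0.3067)
After 3 clicks: (0.3423, 0.3494, 0.3083)
P(in Home after 3 clicks) = 0.3494

0.3494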